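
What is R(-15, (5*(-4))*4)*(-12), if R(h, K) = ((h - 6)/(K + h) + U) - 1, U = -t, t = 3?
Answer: 4308/95 ≈ 45.347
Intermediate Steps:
U = -3 (U = -1*3 = -3)
R(h, K) = -4 + (-6 + h)/(K + h) (R(h, K) = ((h - 6)/(K + h) - 3) - 1 = ((-6 + h)/(K + h) - 3) - 1 = (-3 + (-6 + h)/(K + h)) - 1 = -4 + (-6 + h)/(K + h))
R(-15, (5*(-4))*4)*(-12) = ((-6 - 4*5*(-4)*4 - 3*(-15))/((5*(-4))*4 - 15))*(-12) = ((-6 - (-80)*4 + 45)/(-20*4 - 15))*(-12) = ((-6 - 4*(-80) + 45)/(-80 - 15))*(-12) = ((-6 + 320 + 45)/(-95))*(-12) = -1/95*359*(-12) = -359/95*(-12) = 4308/95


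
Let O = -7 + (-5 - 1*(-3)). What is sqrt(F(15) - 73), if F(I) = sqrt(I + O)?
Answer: sqrt(-73 + sqrt(6)) ≈ 8.3994*I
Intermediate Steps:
O = -9 (O = -7 + (-5 + 3) = -7 - 2 = -9)
F(I) = sqrt(-9 + I) (F(I) = sqrt(I - 9) = sqrt(-9 + I))
sqrt(F(15) - 73) = sqrt(sqrt(-9 + 15) - 73) = sqrt(sqrt(6) - 73) = sqrt(-73 + sqrt(6))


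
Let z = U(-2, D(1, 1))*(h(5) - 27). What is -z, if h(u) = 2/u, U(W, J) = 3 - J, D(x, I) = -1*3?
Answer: 798/5 ≈ 159.60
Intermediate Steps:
D(x, I) = -3
z = -798/5 (z = (3 - 1*(-3))*(2/5 - 27) = (3 + 3)*(2*(1/5) - 27) = 6*(2/5 - 27) = 6*(-133/5) = -798/5 ≈ -159.60)
-z = -1*(-798/5) = 798/5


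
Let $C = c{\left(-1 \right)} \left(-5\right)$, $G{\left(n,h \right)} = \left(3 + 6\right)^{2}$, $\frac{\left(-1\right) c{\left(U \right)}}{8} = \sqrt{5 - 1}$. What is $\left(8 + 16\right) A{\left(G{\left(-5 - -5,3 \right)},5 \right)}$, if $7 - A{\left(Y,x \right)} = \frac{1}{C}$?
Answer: $\frac{1677}{10} \approx 167.7$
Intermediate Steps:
$c{\left(U \right)} = -16$ ($c{\left(U \right)} = - 8 \sqrt{5 - 1} = - 8 \sqrt{4} = \left(-8\right) 2 = -16$)
$G{\left(n,h \right)} = 81$ ($G{\left(n,h \right)} = 9^{2} = 81$)
$C = 80$ ($C = \left(-16\right) \left(-5\right) = 80$)
$A{\left(Y,x \right)} = \frac{559}{80}$ ($A{\left(Y,x \right)} = 7 - \frac{1}{80} = \frac{559}{80}$)
$\left(8 + 16\right) A{\left(G{\left(-5 - -5,3 \right)},5 \right)} = \left(8 + 16\right) \frac{559}{80} = 24 \cdot \frac{559}{80} = \frac{1677}{10}$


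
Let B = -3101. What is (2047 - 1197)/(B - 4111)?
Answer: -425/3606 ≈ -0.11786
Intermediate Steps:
(2047 - 1197)/(B - 4111) = (2047 - 1197)/(-3101 - 4111) = 850/(-7212) = 850*(-1/7212) = -425/3606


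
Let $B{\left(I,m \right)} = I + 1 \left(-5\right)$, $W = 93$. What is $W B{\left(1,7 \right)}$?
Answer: $-372$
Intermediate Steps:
$B{\left(I,m \right)} = -5 + I$ ($B{\left(I,m \right)} = I - 5 = -5 + I$)
$W B{\left(1,7 \right)} = 93 \left(-5 + 1\right) = 93 \left(-4\right) = -372$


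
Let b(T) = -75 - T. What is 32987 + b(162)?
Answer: 32750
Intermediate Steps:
32987 + b(162) = 32987 + (-75 - 1*162) = 32987 + (-75 - 162) = 32987 - 237 = 32750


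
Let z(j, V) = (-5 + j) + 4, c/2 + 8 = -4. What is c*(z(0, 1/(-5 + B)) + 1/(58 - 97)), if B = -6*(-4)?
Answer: 320/13 ≈ 24.615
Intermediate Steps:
c = -24 (c = -16 + 2*(-4) = -16 - 8 = -24)
B = 24
z(j, V) = -1 + j
c*(z(0, 1/(-5 + B)) + 1/(58 - 97)) = -24*((-1 + 0) + 1/(58 - 97)) = -24*(-1 + 1/(-39)) = -24*(-1 - 1/39) = -24*(-40/39) = 320/13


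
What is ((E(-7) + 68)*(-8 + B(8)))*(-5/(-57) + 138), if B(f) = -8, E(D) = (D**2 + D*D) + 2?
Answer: -7052416/19 ≈ -3.7118e+5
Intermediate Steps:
E(D) = 2 + 2*D**2 (E(D) = (D**2 + D**2) + 2 = 2*D**2 + 2 = 2 + 2*D**2)
((E(-7) + 68)*(-8 + B(8)))*(-5/(-57) + 138) = (((2 + 2*(-7)**2) + 68)*(-8 - 8))*(-5/(-57) + 138) = (((2 + 2*49) + 68)*(-16))*(-5*(-1/57) + 138) = (((2 + 98) + 68)*(-16))*(5/57 + 138) = ((100 + 68)*(-16))*(7871/57) = (168*(-16))*(7871/57) = -2688*7871/57 = -7052416/19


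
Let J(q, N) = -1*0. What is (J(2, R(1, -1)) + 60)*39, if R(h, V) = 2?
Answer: 2340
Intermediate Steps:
J(q, N) = 0
(J(2, R(1, -1)) + 60)*39 = (0 + 60)*39 = 60*39 = 2340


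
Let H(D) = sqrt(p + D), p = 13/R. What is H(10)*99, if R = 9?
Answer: 33*sqrt(103) ≈ 334.91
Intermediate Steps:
p = 13/9 ≈ 1.4444
H(D) = sqrt(13/9 + D)
H(10)*99 = (sqrt(13 + 9*10)/3)*99 = (sqrt(13 + 90)/3)*99 = (sqrt(103)/3)*99 = 33*sqrt(103)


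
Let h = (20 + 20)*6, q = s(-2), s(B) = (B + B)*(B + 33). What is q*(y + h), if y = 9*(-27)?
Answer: 372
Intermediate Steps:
s(B) = 2*B*(33 + B) (s(B) = (2*B)*(33 + B) = 2*B*(33 + B))
q = -124 (q = 2*(-2)*(33 - 2) = 2*(-2)*31 = -124)
h = 240 (h = 40*6 = 240)
y = -243
q*(y + h) = -124*(-243 + 240) = -124*(-3) = 372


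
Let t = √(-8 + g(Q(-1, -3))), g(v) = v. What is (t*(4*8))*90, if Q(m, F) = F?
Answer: 2880*I*√11 ≈ 9551.9*I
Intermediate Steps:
t = I*√11 (t = √(-8 - 3) = √(-11) = I*√11 ≈ 3.3166*I)
(t*(4*8))*90 = ((I*√11)*(4*8))*90 = ((I*√11)*32)*90 = (32*I*√11)*90 = 2880*I*√11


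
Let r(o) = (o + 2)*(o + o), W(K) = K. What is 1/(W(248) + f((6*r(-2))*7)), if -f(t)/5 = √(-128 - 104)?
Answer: 31/8413 + 5*I*√58/33652 ≈ 0.0036848 + 0.0011315*I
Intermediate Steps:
r(o) = 2*o*(2 + o) (r(o) = (2 + o)*(2*o) = 2*o*(2 + o))
f(t) = -10*I*√58 (f(t) = -5*√(-128 - 104) = -10*I*√58)
1/(W(248) + f((6*r(-2))*7)) = 1/(248 - 10*I*√58)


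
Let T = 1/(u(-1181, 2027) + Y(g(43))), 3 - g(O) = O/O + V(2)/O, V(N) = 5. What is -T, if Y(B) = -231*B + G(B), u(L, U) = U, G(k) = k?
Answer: -43/68531 ≈ -0.00062745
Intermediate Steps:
g(O) = 2 - 5/O (g(O) = 3 - (O/O + 5/O) = 3 - (1 + 5/O) = 3 + (-1 - 5/O) = 2 - 5/O)
Y(B) = -230*B (Y(B) = -231*B + B = -230*B)
T = 43/68531 (T = 1/(2027 - 230*(2 - 5/43)) = 1/(2027 - 230*81/43) = 1/(2027 - 18630/43) = 1/(68531/43) = 43/68531 ≈ 0.00062745)
-T = -1*43/68531 = -43/68531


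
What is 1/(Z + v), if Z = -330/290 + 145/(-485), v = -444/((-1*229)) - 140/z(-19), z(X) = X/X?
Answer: -644177/89861426 ≈ -0.0071686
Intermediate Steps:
z(X) = 1
v = -31616/229 (v = -444/((-1*229)) - 140/1 = -444/(-229) - 140*1 = -444*(-1/229) - 140 = 444/229 - 140 = -31616/229 ≈ -138.06)
Z = -4042/2813 (Z = -330*1/290 + 145*(-1/485) = -33/29 - 29/97 = -4042/2813 ≈ -1.4369)
1/(Z + v) = 1/(-4042/2813 - 31616/229) = 1/(-89861426/644177) = -644177/89861426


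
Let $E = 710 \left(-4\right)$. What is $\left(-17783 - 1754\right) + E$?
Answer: $-22377$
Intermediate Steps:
$E = -2840$
$\left(-17783 - 1754\right) + E = \left(-17783 - 1754\right) - 2840 = -19537 - 2840 = -22377$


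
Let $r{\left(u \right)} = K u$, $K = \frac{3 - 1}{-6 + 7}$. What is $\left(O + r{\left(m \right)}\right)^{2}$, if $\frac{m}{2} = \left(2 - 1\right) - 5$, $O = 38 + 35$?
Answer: $3249$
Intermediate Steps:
$O = 73$
$m = -8$ ($m = 2 \left(\left(2 - 1\right) - 5\right) = 2 \left(1 - 5\right) = 2 \left(-4\right) = -8$)
$K = 2$ ($K = \frac{2}{1} = 2 \cdot 1 = 2$)
$r{\left(u \right)} = 2 u$
$\left(O + r{\left(m \right)}\right)^{2} = \left(73 + 2 \left(-8\right)\right)^{2} = \left(73 - 16\right)^{2} = 57^{2} = 3249$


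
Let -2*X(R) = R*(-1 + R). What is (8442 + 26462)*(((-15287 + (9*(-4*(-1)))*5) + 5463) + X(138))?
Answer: -666561688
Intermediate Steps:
X(R) = -R*(-1 + R)/2
(8442 + 26462)*(((-15287 + (9*(-4*(-1)))*5) + 5463) + X(138)) = (8442 + 26462)*(((-15287 + (9*(-4*(-1)))*5) + 5463) + (1/2)*138*(1 - 1*138)) = 34904*(((-15287 + (9*4)*5) + 5463) + (1/2)*138*(1 - 138)) = 34904*(((-15287 + 36*5) + 5463) + (1/2)*138*(-137)) = 34904*(((-15287 + 180) + 5463) - 9453) = 34904*((-15107 + 5463) - 9453) = 34904*(-9644 - 9453) = 34904*(-19097) = -666561688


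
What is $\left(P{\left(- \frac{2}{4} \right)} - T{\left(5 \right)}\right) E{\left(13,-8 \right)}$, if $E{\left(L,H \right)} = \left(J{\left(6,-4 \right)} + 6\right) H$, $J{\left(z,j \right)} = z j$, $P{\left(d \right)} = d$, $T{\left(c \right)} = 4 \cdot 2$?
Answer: $-1224$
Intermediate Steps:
$T{\left(c \right)} = 8$
$J{\left(z,j \right)} = j z$
$E{\left(L,H \right)} = - 18 H$ ($E{\left(L,H \right)} = \left(\left(-4\right) 6 + 6\right) H = \left(-24 + 6\right) H = - 18 H$)
$\left(P{\left(- \frac{2}{4} \right)} - T{\left(5 \right)}\right) E{\left(13,-8 \right)} = \left(- \frac{2}{4} - 8\right) \left(\left(-18\right) \left(-8\right)\right) = \left(\left(-2\right) \frac{1}{4} - 8\right) 144 = \left(- \frac{1}{2} - 8\right) 144 = \left(- \frac{17}{2}\right) 144 = -1224$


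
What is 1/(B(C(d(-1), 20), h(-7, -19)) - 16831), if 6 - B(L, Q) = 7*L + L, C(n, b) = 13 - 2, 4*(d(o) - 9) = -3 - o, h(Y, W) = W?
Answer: -1/16913 ≈ -5.9126e-5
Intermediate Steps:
d(o) = 33/4 - o/4 (d(o) = 9 + (-3 - o)/4 = 9 + (-3/4 - o/4) = 33/4 - o/4)
C(n, b) = 11
B(L, Q) = 6 - 8*L (B(L, Q) = 6 - (7*L + L) = 6 - 8*L)
1/(B(C(d(-1), 20), h(-7, -19)) - 16831) = 1/((6 - 8*11) - 16831) = 1/((6 - 88) - 16831) = 1/(-82 - 16831) = 1/(-16913) = -1/16913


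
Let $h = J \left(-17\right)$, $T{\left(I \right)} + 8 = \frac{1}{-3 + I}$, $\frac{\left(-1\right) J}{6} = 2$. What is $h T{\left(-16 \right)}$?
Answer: $- \frac{31212}{19} \approx -1642.7$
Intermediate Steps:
$J = -12$ ($J = \left(-6\right) 2 = -12$)
$T{\left(I \right)} = -8 + \frac{1}{-3 + I}$
$h = 204$ ($h = \left(-12\right) \left(-17\right) = 204$)
$h T{\left(-16 \right)} = 204 \frac{25 - -128}{-3 - 16} = 204 \frac{25 + 128}{-19} = 204 \left(\left(- \frac{1}{19}\right) 153\right) = 204 \left(- \frac{153}{19}\right) = - \frac{31212}{19}$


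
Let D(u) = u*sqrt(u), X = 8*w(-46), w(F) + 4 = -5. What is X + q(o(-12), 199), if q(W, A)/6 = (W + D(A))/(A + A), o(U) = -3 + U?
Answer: -14373/199 + 3*sqrt(199) ≈ -29.906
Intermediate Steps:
w(F) = -9 (w(F) = -4 - 5 = -9)
X = -72 (X = 8*(-9) = -72)
D(u) = u**(3/2)
q(W, A) = 3*(W + A**(3/2))/A (q(W, A) = 6*((W + A**(3/2))/(A + A)) = 6*((W + A**(3/2))/((2*A))) = 6*((W + A**(3/2))*(1/(2*A))) = 6*((W + A**(3/2))/(2*A)) = 3*(W + A**(3/2))/A)
X + q(o(-12), 199) = -72 + 3*((-3 - 12) + 199**(3/2))/199 = -72 + 3*(1/199)*(-15 + 199*sqrt(199)) = -72 + (-45/199 + 3*sqrt(199)) = -14373/199 + 3*sqrt(199)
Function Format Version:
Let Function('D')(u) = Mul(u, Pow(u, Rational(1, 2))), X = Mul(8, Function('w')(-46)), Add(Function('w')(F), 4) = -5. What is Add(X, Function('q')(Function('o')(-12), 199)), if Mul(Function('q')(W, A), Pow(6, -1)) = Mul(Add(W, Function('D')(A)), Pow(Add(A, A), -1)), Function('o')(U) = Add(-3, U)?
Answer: Add(Rational(-14373, 199), Mul(3, Pow(199, Rational(1, 2)))) ≈ -29.906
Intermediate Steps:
Function('w')(F) = -9 (Function('w')(F) = Add(-4, -5) = -9)
X = -72 (X = Mul(8, -9) = -72)
Function('D')(u) = Pow(u, Rational(3, 2))
Function('q')(W, A) = Mul(3, Pow(A, -1), Add(W, Pow(A, Rational(3, 2)))) (Function('q')(W, A) = Mul(6, Mul(Add(W, Pow(A, Rational(3, 2))), Pow(Add(A, A), -1))) = Mul(6, Mul(Add(W, Pow(A, Rational(3, 2))), Pow(Mul(2, A), -1))) = Mul(6, Mul(Add(W, Pow(A, Rational(3, 2))), Mul(Rational(1, 2), Pow(A, -1)))) = Mul(6, Mul(Rational(1, 2), Pow(A, -1), Add(W, Pow(A, Rational(3, 2))))) = Mul(3, Pow(A, -1), Add(W, Pow(A, Rational(3, 2)))))
Add(X, Function('q')(Function('o')(-12), 199)) = Add(-72, Mul(3, Pow(199, -1), Add(Add(-3, -12), Pow(199, Rational(3, 2))))) = Add(-72, Mul(3, Rational(1, 199), Add(-15, Mul(199, Pow(199, Rational(1, 2)))))) = Add(-72, Add(Rational(-45, 199), Mul(3, Pow(199, Rational(1, 2))))) = Add(Rational(-14373, 199), Mul(3, Pow(199, Rational(1, 2))))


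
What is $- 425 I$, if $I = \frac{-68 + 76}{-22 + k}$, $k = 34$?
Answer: $- \frac{850}{3} \approx -283.33$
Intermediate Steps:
$I = \frac{2}{3}$ ($I = \frac{-68 + 76}{-22 + 34} = \frac{8}{12} = 8 \cdot \frac{1}{12} = \frac{2}{3} \approx 0.66667$)
$- 425 I = \left(-425\right) \frac{2}{3} = - \frac{850}{3}$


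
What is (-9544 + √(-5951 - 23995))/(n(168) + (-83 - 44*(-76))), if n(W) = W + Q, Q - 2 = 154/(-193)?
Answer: -1841992/662029 + 193*I*√29946/662029 ≈ -2.7823 + 0.050449*I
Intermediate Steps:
Q = 232/193 (Q = 2 + 154/(-193) = 2 + 154*(-1/193) = 2 - 154/193 = 232/193 ≈ 1.2021)
n(W) = 232/193 + W (n(W) = W + 232/193 = 232/193 + W)
(-9544 + √(-5951 - 23995))/(n(168) + (-83 - 44*(-76))) = (-9544 + √(-5951 - 23995))/((232/193 + 168) + (-83 - 44*(-76))) = (-9544 + √(-29946))/(32656/193 + (-83 + 3344)) = (-9544 + I*√29946)/(32656/193 + 3261) = (-9544 + I*√29946)/(662029/193) = (-9544 + I*√29946)*(193/662029) = -1841992/662029 + 193*I*√29946/662029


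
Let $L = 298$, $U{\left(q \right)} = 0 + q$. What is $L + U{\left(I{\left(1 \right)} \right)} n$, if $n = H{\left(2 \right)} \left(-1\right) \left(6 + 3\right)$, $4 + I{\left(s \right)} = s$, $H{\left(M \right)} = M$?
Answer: $352$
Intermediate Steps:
$I{\left(s \right)} = -4 + s$
$U{\left(q \right)} = q$
$n = -18$ ($n = 2 \left(-1\right) \left(6 + 3\right) = \left(-2\right) 9 = -18$)
$L + U{\left(I{\left(1 \right)} \right)} n = 298 + \left(-4 + 1\right) \left(-18\right) = 298 - -54 = 298 + 54 = 352$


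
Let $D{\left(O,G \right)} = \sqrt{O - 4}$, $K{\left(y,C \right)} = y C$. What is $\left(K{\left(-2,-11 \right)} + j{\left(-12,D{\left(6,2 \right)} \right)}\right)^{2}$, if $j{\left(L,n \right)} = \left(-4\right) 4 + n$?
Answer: $\left(6 + \sqrt{2}\right)^{2} \approx 54.971$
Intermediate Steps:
$K{\left(y,C \right)} = C y$
$D{\left(O,G \right)} = \sqrt{-4 + O}$
$j{\left(L,n \right)} = -16 + n$
$\left(K{\left(-2,-11 \right)} + j{\left(-12,D{\left(6,2 \right)} \right)}\right)^{2} = \left(\left(-11\right) \left(-2\right) - \left(16 - \sqrt{-4 + 6}\right)\right)^{2} = \left(22 - \left(16 - \sqrt{2}\right)\right)^{2} = \left(6 + \sqrt{2}\right)^{2}$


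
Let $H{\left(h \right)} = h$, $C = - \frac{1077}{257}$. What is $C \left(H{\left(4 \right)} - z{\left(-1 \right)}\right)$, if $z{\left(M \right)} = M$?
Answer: $- \frac{5385}{257} \approx -20.953$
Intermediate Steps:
$C = - \frac{1077}{257}$ ($C = \left(-1077\right) \frac{1}{257} = - \frac{1077}{257} \approx -4.1907$)
$C \left(H{\left(4 \right)} - z{\left(-1 \right)}\right) = - \frac{1077 \left(4 - -1\right)}{257} = - \frac{1077 \left(4 + 1\right)}{257} = \left(- \frac{1077}{257}\right) 5 = - \frac{5385}{257}$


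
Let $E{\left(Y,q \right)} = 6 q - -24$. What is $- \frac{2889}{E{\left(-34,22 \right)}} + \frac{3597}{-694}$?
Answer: $- \frac{427683}{18044} \approx -23.702$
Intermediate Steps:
$E{\left(Y,q \right)} = 24 + 6 q$ ($E{\left(Y,q \right)} = 6 q + 24 = 24 + 6 q$)
$- \frac{2889}{E{\left(-34,22 \right)}} + \frac{3597}{-694} = - \frac{2889}{24 + 6 \cdot 22} + \frac{3597}{-694} = - \frac{2889}{24 + 132} + 3597 \left(- \frac{1}{694}\right) = - \frac{2889}{156} - \frac{3597}{694} = \left(-2889\right) \frac{1}{156} - \frac{3597}{694} = - \frac{963}{52} - \frac{3597}{694} = - \frac{427683}{18044}$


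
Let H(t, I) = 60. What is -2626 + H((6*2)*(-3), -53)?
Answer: -2566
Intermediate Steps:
-2626 + H((6*2)*(-3), -53) = -2626 + 60 = -2566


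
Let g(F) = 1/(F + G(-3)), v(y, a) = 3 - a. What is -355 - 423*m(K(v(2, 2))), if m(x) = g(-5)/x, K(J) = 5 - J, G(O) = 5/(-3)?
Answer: -27131/80 ≈ -339.14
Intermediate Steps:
G(O) = -5/3 (G(O) = 5*(-⅓) = -5/3)
g(F) = 1/(-5/3 + F) (g(F) = 1/(F - 5/3) = 1/(-5/3 + F))
m(x) = -3/(20*x) (m(x) = (3/(-5 + 3*(-5)))/x = (3/(-5 - 15))/x = (3/(-20))/x = (3*(-1/20))/x = -3/(20*x))
-355 - 423*m(K(v(2, 2))) = -355 - (-1269)/(20*(5 - (3 - 1*2))) = -355 - (-1269)/(20*(5 - (3 - 2))) = -355 - (-1269)/(20*(5 - 1*1)) = -355 - (-1269)/(20*(5 - 1)) = -355 - (-1269)/(20*4) = -355 - 423*(-3/80) = -355 + 1269/80 = -27131/80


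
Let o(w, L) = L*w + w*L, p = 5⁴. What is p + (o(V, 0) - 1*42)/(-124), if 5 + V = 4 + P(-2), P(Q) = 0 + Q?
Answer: 38771/62 ≈ 625.34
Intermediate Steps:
P(Q) = Q
p = 625
V = -3 (V = -5 + (4 - 2) = -5 + 2 = -3)
o(w, L) = 2*L*w (o(w, L) = L*w + L*w = 2*L*w)
p + (o(V, 0) - 1*42)/(-124) = 625 + (2*0*(-3) - 1*42)/(-124) = 625 + (0 - 42)*(-1/124) = 625 - 42*(-1/124) = 625 + 21/62 = 38771/62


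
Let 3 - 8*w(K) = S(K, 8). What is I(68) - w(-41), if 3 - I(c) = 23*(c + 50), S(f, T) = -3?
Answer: -10847/4 ≈ -2711.8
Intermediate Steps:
w(K) = 3/4 (w(K) = 3/8 - 1/8*(-3) = 3/8 + 3/8 = 3/4)
I(c) = -1147 - 23*c (I(c) = 3 - 23*(c + 50) = 3 - 23*(50 + c) = 3 - (1150 + 23*c) = 3 + (-1150 - 23*c) = -1147 - 23*c)
I(68) - w(-41) = (-1147 - 23*68) - 1*3/4 = (-1147 - 1564) - 3/4 = -2711 - 3/4 = -10847/4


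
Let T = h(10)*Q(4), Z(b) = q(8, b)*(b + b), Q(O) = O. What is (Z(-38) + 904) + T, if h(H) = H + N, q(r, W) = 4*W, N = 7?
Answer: 12524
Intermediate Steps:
h(H) = 7 + H (h(H) = H + 7 = 7 + H)
Z(b) = 8*b² (Z(b) = (4*b)*(b + b) = (4*b)*(2*b) = 8*b²)
T = 68 (T = (7 + 10)*4 = 17*4 = 68)
(Z(-38) + 904) + T = (8*(-38)² + 904) + 68 = (8*1444 + 904) + 68 = (11552 + 904) + 68 = 12456 + 68 = 12524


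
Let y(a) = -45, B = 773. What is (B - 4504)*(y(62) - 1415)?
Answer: 5447260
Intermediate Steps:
(B - 4504)*(y(62) - 1415) = (773 - 4504)*(-45 - 1415) = -3731*(-1460) = 5447260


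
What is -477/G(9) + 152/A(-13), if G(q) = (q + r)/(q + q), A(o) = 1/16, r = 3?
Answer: 3433/2 ≈ 1716.5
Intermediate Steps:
A(o) = 1/16
G(q) = (3 + q)/(2*q) (G(q) = (q + 3)/(q + q) = (3 + q)/((2*q)) = (3 + q)*(1/(2*q)) = (3 + q)/(2*q))
-477/G(9) + 152/A(-13) = -477*18/(3 + 9) + 152/(1/16) = -477/((½)*(⅑)*12) + 152*16 = -477/⅔ + 2432 = -477*3/2 + 2432 = -1431/2 + 2432 = 3433/2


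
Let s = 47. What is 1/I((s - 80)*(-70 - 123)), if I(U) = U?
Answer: 1/6369 ≈ 0.00015701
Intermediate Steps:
1/I((s - 80)*(-70 - 123)) = 1/((47 - 80)*(-70 - 123)) = 1/(-33*(-193)) = 1/6369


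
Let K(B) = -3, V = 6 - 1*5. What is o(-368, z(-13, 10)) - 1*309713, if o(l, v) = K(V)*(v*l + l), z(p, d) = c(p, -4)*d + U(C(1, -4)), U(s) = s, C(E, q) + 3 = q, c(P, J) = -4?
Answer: -360497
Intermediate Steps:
V = 1 (V = 6 - 5 = 1)
C(E, q) = -3 + q
z(p, d) = -7 - 4*d (z(p, d) = -4*d + (-3 - 4) = -4*d - 7 = -7 - 4*d)
o(l, v) = -3*l - 3*l*v (o(l, v) = -3*(v*l + l) = -3*(l*v + l) = -3*(l + l*v) = -3*l - 3*l*v)
o(-368, z(-13, 10)) - 1*309713 = -3*(-368)*(1 + (-7 - 4*10)) - 1*309713 = -3*(-368)*(1 + (-7 - 40)) - 309713 = -3*(-368)*(1 - 47) - 309713 = -3*(-368)*(-46) - 309713 = -50784 - 309713 = -360497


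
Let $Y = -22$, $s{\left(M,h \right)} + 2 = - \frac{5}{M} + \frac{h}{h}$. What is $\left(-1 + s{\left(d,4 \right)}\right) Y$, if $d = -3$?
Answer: $\frac{22}{3} \approx 7.3333$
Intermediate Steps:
$s{\left(M,h \right)} = -1 - \frac{5}{M}$ ($s{\left(M,h \right)} = -2 + \left(- \frac{5}{M} + \frac{h}{h}\right) = -2 + \left(- \frac{5}{M} + 1\right) = -2 + \left(1 - \frac{5}{M}\right) = -1 - \frac{5}{M}$)
$\left(-1 + s{\left(d,4 \right)}\right) Y = \left(-1 + \frac{-5 - -3}{-3}\right) \left(-22\right) = \left(-1 - \frac{-5 + 3}{3}\right) \left(-22\right) = \left(-1 - - \frac{2}{3}\right) \left(-22\right) = \left(-1 + \frac{2}{3}\right) \left(-22\right) = \left(- \frac{1}{3}\right) \left(-22\right) = \frac{22}{3}$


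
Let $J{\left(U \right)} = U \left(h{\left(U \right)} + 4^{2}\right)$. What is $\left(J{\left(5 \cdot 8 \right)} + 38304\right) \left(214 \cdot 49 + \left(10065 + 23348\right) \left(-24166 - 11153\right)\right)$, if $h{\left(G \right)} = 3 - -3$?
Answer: $-46241166179024$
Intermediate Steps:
$h{\left(G \right)} = 6$ ($h{\left(G \right)} = 3 + 3 = 6$)
$J{\left(U \right)} = 22 U$ ($J{\left(U \right)} = U \left(6 + 4^{2}\right) = U \left(6 + 16\right) = U 22 = 22 U$)
$\left(J{\left(5 \cdot 8 \right)} + 38304\right) \left(214 \cdot 49 + \left(10065 + 23348\right) \left(-24166 - 11153\right)\right) = \left(22 \cdot 5 \cdot 8 + 38304\right) \left(214 \cdot 49 + \left(10065 + 23348\right) \left(-24166 - 11153\right)\right) = \left(22 \cdot 40 + 38304\right) \left(10486 + 33413 \left(-35319\right)\right) = \left(880 + 38304\right) \left(10486 - 1180113747\right) = 39184 \left(-1180103261\right) = -46241166179024$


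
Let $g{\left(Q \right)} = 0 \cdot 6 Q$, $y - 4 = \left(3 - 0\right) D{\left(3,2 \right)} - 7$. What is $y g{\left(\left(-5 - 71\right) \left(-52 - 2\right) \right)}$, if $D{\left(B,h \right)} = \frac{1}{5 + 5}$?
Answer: $0$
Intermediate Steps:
$D{\left(B,h \right)} = \frac{1}{10}$
$y = - \frac{27}{10}$ ($y = 4 - \left(7 - \left(3 - 0\right) \frac{1}{10}\right) = 4 - \left(7 - \left(3 + 0\right) \frac{1}{10}\right) = 4 + \left(3 \cdot \frac{1}{10} - 7\right) = 4 + \left(\frac{3}{10} - 7\right) = 4 - \frac{67}{10} = - \frac{27}{10} \approx -2.7$)
$g{\left(Q \right)} = 0$ ($g{\left(Q \right)} = 0 Q = 0$)
$y g{\left(\left(-5 - 71\right) \left(-52 - 2\right) \right)} = \left(- \frac{27}{10}\right) 0 = 0$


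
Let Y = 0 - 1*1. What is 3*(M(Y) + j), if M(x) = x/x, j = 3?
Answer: 12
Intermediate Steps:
Y = -1 (Y = 0 - 1 = -1)
M(x) = 1
3*(M(Y) + j) = 3*(1 + 3) = 3*4 = 12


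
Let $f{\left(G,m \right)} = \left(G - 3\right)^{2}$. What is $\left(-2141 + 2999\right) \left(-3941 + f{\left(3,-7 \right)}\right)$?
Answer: $-3381378$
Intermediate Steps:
$f{\left(G,m \right)} = \left(-3 + G\right)^{2}$
$\left(-2141 + 2999\right) \left(-3941 + f{\left(3,-7 \right)}\right) = \left(-2141 + 2999\right) \left(-3941 + \left(-3 + 3\right)^{2}\right) = 858 \left(-3941 + 0^{2}\right) = 858 \left(-3941 + 0\right) = 858 \left(-3941\right) = -3381378$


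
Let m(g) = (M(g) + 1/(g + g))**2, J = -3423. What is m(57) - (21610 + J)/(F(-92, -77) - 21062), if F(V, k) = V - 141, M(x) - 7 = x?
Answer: 1134114378907/276749820 ≈ 4098.0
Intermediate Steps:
M(x) = 7 + x
F(V, k) = -141 + V
m(g) = (7 + g + 1/(2*g))**2 (m(g) = ((7 + g) + 1/(g + g))**2 = ((7 + g) + 1/(2*g))**2 = (7 + g + 1/(2*g))**2)
m(57) - (21610 + J)/(F(-92, -77) - 21062) = (1/4)*(1 + 2*57*(7 + 57))**2/57**2 - (21610 - 3423)/((-141 - 92) - 21062) = (1/4)*(1/3249)*(1 + 2*57*64)**2 - 18187/(-233 - 21062) = (1/4)*(1/3249)*(1 + 7296)**2 - 18187/(-21295) = (1/4)*(1/3249)*7297**2 - 18187*(-1)/21295 = (1/4)*(1/3249)*53246209 - 1*(-18187/21295) = 53246209/12996 + 18187/21295 = 1134114378907/276749820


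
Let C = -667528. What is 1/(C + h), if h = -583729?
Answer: -1/1251257 ≈ -7.9920e-7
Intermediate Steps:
1/(C + h) = 1/(-667528 - 583729) = 1/(-1251257) = -1/1251257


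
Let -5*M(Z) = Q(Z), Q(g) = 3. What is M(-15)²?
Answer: 9/25 ≈ 0.36000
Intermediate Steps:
M(Z) = -⅗ (M(Z) = -⅕*3 = -⅗)
M(-15)² = (-⅗)² = 9/25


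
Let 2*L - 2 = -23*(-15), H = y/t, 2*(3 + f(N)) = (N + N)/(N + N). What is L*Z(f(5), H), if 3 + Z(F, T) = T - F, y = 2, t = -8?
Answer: -1041/8 ≈ -130.13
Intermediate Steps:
f(N) = -5/2 (f(N) = -3 + ((N + N)/(N + N))/2 = -3 + ((2*N)/((2*N)))/2 = -3 + ((2*N)*(1/(2*N)))/2 = -3 + (½)*1 = -3 + ½ = -5/2)
H = -¼ (H = 2/(-8) = 2*(-⅛) = -¼ ≈ -0.25000)
Z(F, T) = -3 + T - F (Z(F, T) = -3 + (T - F) = -3 + T - F)
L = 347/2 (L = 1 + (-23*(-15))/2 = 1 + (½)*345 = 1 + 345/2 = 347/2 ≈ 173.50)
L*Z(f(5), H) = 347*(-3 - ¼ - 1*(-5/2))/2 = 347*(-3 - ¼ + 5/2)/2 = (347/2)*(-¾) = -1041/8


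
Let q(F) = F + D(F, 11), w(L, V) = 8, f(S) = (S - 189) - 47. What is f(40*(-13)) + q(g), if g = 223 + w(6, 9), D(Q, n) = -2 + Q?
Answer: -296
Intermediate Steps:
f(S) = -236 + S (f(S) = (-189 + S) - 47 = -236 + S)
g = 231 (g = 223 + 8 = 231)
q(F) = -2 + 2*F (q(F) = F + (-2 + F) = -2 + 2*F)
f(40*(-13)) + q(g) = (-236 + 40*(-13)) + (-2 + 2*231) = (-236 - 520) + (-2 + 462) = -756 + 460 = -296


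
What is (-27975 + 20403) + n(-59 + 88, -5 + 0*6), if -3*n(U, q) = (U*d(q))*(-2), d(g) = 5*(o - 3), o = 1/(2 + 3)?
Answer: -23528/3 ≈ -7842.7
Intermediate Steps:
o = 1/5 ≈ 0.20000
d(g) = -14 (d(g) = 5*(1/5 - 3) = 5*(-14/5) = -14)
n(U, q) = -28*U/3 (n(U, q) = -U*(-14)*(-2)/3 = -(-14*U)*(-2)/3 = -28*U/3)
(-27975 + 20403) + n(-59 + 88, -5 + 0*6) = (-27975 + 20403) - 28*(-59 + 88)/3 = -7572 - 28/3*29 = -7572 - 812/3 = -23528/3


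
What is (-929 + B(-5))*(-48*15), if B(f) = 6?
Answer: 664560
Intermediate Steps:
(-929 + B(-5))*(-48*15) = (-929 + 6)*(-48*15) = -923*(-720) = 664560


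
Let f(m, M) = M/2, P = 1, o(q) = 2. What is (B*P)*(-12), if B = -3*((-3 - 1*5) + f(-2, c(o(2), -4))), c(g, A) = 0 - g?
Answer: -324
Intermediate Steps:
c(g, A) = -g
f(m, M) = M/2 (f(m, M) = M*(1/2) = M/2)
B = 27 (B = -3*((-3 - 1*5) + (-1*2)/2) = -3*((-3 - 5) + (1/2)*(-2)) = -3*(-8 - 1) = -3*(-9) = 27)
(B*P)*(-12) = (27*1)*(-12) = 27*(-12) = -324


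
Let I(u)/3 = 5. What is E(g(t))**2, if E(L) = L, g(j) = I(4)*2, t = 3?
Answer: 900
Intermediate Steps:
I(u) = 15 (I(u) = 3*5 = 15)
g(j) = 30 (g(j) = 15*2 = 30)
E(g(t))**2 = 30**2 = 900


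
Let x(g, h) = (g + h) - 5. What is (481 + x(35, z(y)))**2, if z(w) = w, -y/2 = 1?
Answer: 259081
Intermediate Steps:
y = -2 (y = -2*1 = -2)
x(g, h) = -5 + g + h
(481 + x(35, z(y)))**2 = (481 + (-5 + 35 - 2))**2 = (481 + 28)**2 = 509**2 = 259081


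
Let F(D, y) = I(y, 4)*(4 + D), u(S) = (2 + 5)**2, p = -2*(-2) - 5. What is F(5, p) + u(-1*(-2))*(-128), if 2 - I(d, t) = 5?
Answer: -6299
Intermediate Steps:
I(d, t) = -3 (I(d, t) = 2 - 1*5 = 2 - 5 = -3)
p = -1 (p = 4 - 5 = -1)
u(S) = 49 (u(S) = 7**2 = 49)
F(D, y) = -12 - 3*D (F(D, y) = -3*(4 + D) = -12 - 3*D)
F(5, p) + u(-1*(-2))*(-128) = (-12 - 3*5) + 49*(-128) = (-12 - 15) - 6272 = -27 - 6272 = -6299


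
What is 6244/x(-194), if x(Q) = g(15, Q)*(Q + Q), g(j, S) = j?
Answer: -1561/1455 ≈ -1.0729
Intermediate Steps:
x(Q) = 30*Q (x(Q) = 15*(Q + Q) = 15*(2*Q) = 30*Q)
6244/x(-194) = 6244/((30*(-194))) = 6244/(-5820) = 6244*(-1/5820) = -1561/1455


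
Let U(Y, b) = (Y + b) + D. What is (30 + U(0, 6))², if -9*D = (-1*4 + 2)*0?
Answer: 1296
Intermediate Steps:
D = 0 (D = -(-1*4 + 2)*0/9 = -(-4 + 2)*0/9 = -(-2)*0/9 = -⅑*0 = 0)
U(Y, b) = Y + b (U(Y, b) = (Y + b) + 0 = Y + b)
(30 + U(0, 6))² = (30 + (0 + 6))² = (30 + 6)² = 36² = 1296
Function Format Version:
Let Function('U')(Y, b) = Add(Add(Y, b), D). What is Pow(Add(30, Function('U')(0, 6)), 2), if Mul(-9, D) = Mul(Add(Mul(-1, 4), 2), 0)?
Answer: 1296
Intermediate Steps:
D = 0 (D = Mul(Rational(-1, 9), Mul(Add(Mul(-1, 4), 2), 0)) = Mul(Rational(-1, 9), Mul(Add(-4, 2), 0)) = Mul(Rational(-1, 9), Mul(-2, 0)) = Mul(Rational(-1, 9), 0) = 0)
Function('U')(Y, b) = Add(Y, b) (Function('U')(Y, b) = Add(Add(Y, b), 0) = Add(Y, b))
Pow(Add(30, Function('U')(0, 6)), 2) = Pow(Add(30, Add(0, 6)), 2) = Pow(Add(30, 6), 2) = Pow(36, 2) = 1296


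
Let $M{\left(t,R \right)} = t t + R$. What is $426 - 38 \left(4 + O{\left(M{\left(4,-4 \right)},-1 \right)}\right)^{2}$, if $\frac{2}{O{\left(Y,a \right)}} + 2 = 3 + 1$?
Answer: $-524$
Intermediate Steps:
$M{\left(t,R \right)} = R + t^{2}$ ($M{\left(t,R \right)} = t^{2} + R = R + t^{2}$)
$O{\left(Y,a \right)} = 1$ ($O{\left(Y,a \right)} = \frac{2}{-2 + \left(3 + 1\right)} = \frac{2}{-2 + 4} = \frac{2}{2} = 2 \cdot \frac{1}{2} = 1$)
$426 - 38 \left(4 + O{\left(M{\left(4,-4 \right)},-1 \right)}\right)^{2} = 426 - 38 \left(4 + 1\right)^{2} = 426 - 38 \cdot 5^{2} = 426 - 950 = -524$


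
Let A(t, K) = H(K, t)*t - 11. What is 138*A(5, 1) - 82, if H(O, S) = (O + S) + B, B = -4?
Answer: -220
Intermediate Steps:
H(O, S) = -4 + O + S (H(O, S) = (O + S) - 4 = -4 + O + S)
A(t, K) = -11 + t*(-4 + K + t) (A(t, K) = (-4 + K + t)*t - 11 = t*(-4 + K + t) - 11 = -11 + t*(-4 + K + t))
138*A(5, 1) - 82 = 138*(-11 + 5*(-4 + 1 + 5)) - 82 = 138*(-11 + 5*2) - 82 = 138*(-11 + 10) - 82 = 138*(-1) - 82 = -138 - 82 = -220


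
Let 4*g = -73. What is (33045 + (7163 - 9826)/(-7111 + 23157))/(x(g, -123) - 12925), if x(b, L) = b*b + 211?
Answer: -4241899256/1589316185 ≈ -2.6690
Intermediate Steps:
g = -73/4 (g = (¼)*(-73) = -73/4 ≈ -18.250)
x(b, L) = 211 + b² (x(b, L) = b² + 211 = 211 + b²)
(33045 + (7163 - 9826)/(-7111 + 23157))/(x(g, -123) - 12925) = (33045 + (7163 - 9826)/(-7111 + 23157))/((211 + (-73/4)²) - 12925) = (33045 - 2663/16046)/((211 + 5329/16) - 12925) = (33045 - 2663*1/16046)/(8705/16 - 12925) = (33045 - 2663/16046)/(-198095/16) = (530237407/16046)*(-16/198095) = -4241899256/1589316185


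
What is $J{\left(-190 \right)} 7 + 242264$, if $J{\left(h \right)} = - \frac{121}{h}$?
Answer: $\frac{46031007}{190} \approx 2.4227 \cdot 10^{5}$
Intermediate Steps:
$J{\left(-190 \right)} 7 + 242264 = - \frac{121}{-190} \cdot 7 + 242264 = \left(-121\right) \left(- \frac{1}{190}\right) 7 + 242264 = \frac{121}{190} \cdot 7 + 242264 = \frac{847}{190} + 242264 = \frac{46031007}{190}$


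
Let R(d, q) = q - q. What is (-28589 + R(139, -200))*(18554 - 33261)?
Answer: 420458423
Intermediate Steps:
R(d, q) = 0
(-28589 + R(139, -200))*(18554 - 33261) = (-28589 + 0)*(18554 - 33261) = -28589*(-14707) = 420458423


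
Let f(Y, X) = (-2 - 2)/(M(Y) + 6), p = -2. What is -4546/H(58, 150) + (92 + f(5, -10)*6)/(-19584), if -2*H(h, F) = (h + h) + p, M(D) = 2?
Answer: 29674597/372096 ≈ 79.750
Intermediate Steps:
H(h, F) = 1 - h (H(h, F) = -((h + h) - 2)/2 = -(2*h - 2)/2 = -(-2 + 2*h)/2 = 1 - h)
f(Y, X) = -1/2 (f(Y, X) = (-2 - 2)/(2 + 6) = -4/8 = -4*1/8 = -1/2)
-4546/H(58, 150) + (92 + f(5, -10)*6)/(-19584) = -4546/(1 - 1*58) + (92 - 1/2*6)/(-19584) = -4546/(1 - 58) + (92 - 3)*(-1/19584) = -4546/(-57) + 89*(-1/19584) = -4546*(-1/57) - 89/19584 = 4546/57 - 89/19584 = 29674597/372096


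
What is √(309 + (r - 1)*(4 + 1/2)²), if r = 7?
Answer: √1722/2 ≈ 20.749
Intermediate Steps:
√(309 + (r - 1)*(4 + 1/2)²) = √(309 + (7 - 1)*(4 + 1/2)²) = √(309 + 6*(4 + 1*(½))²) = √(309 + 6*(4 + ½)²) = √(309 + 6*(9/2)²) = √(309 + 6*(81/4)) = √(309 + 243/2) = √(861/2) = √1722/2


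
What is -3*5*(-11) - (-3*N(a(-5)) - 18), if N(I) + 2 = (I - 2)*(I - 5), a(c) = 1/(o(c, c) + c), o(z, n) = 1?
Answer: 3399/16 ≈ 212.44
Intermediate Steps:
a(c) = 1/(1 + c)
N(I) = -2 + (-5 + I)*(-2 + I) (N(I) = -2 + (I - 2)*(I - 5) = -2 + (-2 + I)*(-5 + I) = -2 + (-5 + I)*(-2 + I))
-3*5*(-11) - (-3*N(a(-5)) - 18) = -3*5*(-11) - (-3*(8 + (1/(1 - 5))² - 7/(1 - 5)) - 18) = -15*(-11) - (-3*(8 + (1/(-4))² - 7/(-4)) - 18) = 165 - (-3*(8 + (-¼)² - 7*(-¼)) - 18) = 165 - (-3*(8 + 1/16 + 7/4) - 18) = 165 - (-3*157/16 - 18) = 165 - (-471/16 - 18) = 165 - 1*(-759/16) = 165 + 759/16 = 3399/16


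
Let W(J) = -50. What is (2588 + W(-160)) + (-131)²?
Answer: 19699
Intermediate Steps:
(2588 + W(-160)) + (-131)² = (2588 - 50) + (-131)² = 2538 + 17161 = 19699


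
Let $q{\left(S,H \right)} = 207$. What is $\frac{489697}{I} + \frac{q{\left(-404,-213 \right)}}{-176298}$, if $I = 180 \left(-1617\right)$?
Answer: $- \frac{14398808521}{8552215980} \approx -1.6836$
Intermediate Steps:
$I = -291060$
$\frac{489697}{I} + \frac{q{\left(-404,-213 \right)}}{-176298} = \frac{489697}{-291060} + \frac{207}{-176298} = 489697 \left(- \frac{1}{291060}\right) + 207 \left(- \frac{1}{176298}\right) = - \frac{489697}{291060} - \frac{69}{58766} = - \frac{14398808521}{8552215980}$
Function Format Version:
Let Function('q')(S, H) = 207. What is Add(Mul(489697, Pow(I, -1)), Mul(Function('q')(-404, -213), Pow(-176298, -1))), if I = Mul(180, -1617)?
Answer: Rational(-14398808521, 8552215980) ≈ -1.6836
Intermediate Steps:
I = -291060
Add(Mul(489697, Pow(I, -1)), Mul(Function('q')(-404, -213), Pow(-176298, -1))) = Add(Mul(489697, Pow(-291060, -1)), Mul(207, Pow(-176298, -1))) = Add(Mul(489697, Rational(-1, 291060)), Mul(207, Rational(-1, 176298))) = Add(Rational(-489697, 291060), Rational(-69, 58766)) = Rational(-14398808521, 8552215980)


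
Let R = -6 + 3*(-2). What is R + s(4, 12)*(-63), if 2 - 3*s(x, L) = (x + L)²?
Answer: 5322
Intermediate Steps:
R = -12 (R = -6 - 6 = -12)
s(x, L) = ⅔ - (L + x)²/3 (s(x, L) = ⅔ - (x + L)²/3 = ⅔ - (L + x)²/3)
R + s(4, 12)*(-63) = -12 + (⅔ - (12 + 4)²/3)*(-63) = -12 + (⅔ - ⅓*16²)*(-63) = -12 + (⅔ - ⅓*256)*(-63) = -12 + (⅔ - 256/3)*(-63) = -12 - 254/3*(-63) = -12 + 5334 = 5322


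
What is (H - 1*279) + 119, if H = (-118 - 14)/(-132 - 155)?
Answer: -45788/287 ≈ -159.54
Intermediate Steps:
H = 132/287 (H = -132/(-287) = -132*(-1/287) = 132/287 ≈ 0.45993)
(H - 1*279) + 119 = (132/287 - 1*279) + 119 = (132/287 - 279) + 119 = -79941/287 + 119 = -45788/287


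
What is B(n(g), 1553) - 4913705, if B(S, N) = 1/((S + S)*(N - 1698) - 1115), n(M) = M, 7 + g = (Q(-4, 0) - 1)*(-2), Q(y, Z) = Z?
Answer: -1646091174/335 ≈ -4.9137e+6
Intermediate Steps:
g = -5 (g = -7 + (0 - 1)*(-2) = -7 - 1*(-2) = -7 + 2 = -5)
B(S, N) = 1/(-1115 + 2*S*(-1698 + N)) (B(S, N) = 1/((2*S)*(-1698 + N) - 1115) = 1/(2*S*(-1698 + N) - 1115) = 1/(-1115 + 2*S*(-1698 + N)))
B(n(g), 1553) - 4913705 = 1/(-1115 - 3396*(-5) + 2*1553*(-5)) - 4913705 = 1/(-1115 + 16980 - 15530) - 4913705 = 1/335 - 4913705 = -1646091174/335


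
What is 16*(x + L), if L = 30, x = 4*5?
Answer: 800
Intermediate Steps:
x = 20
16*(x + L) = 16*(20 + 30) = 16*50 = 800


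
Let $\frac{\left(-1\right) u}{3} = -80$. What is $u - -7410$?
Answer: $7650$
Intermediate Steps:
$u = 240$ ($u = \left(-3\right) \left(-80\right) = 240$)
$u - -7410 = 240 - -7410 = 240 + 7410 = 7650$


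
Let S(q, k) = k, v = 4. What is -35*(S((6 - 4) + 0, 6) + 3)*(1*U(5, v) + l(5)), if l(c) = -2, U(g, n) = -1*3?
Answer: 1575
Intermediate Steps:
U(g, n) = -3
-35*(S((6 - 4) + 0, 6) + 3)*(1*U(5, v) + l(5)) = -35*(6 + 3)*(1*(-3) - 2) = -315*(-3 - 2) = -315*(-5) = -35*(-45) = 1575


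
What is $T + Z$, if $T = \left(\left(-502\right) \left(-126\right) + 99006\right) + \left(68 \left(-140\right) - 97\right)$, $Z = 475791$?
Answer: $628432$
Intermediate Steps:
$T = 152641$ ($T = \left(63252 + 99006\right) - 9617 = 162258 - 9617 = 152641$)
$T + Z = 152641 + 475791 = 628432$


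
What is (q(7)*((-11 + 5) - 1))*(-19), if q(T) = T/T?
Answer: 133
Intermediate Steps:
q(T) = 1
(q(7)*((-11 + 5) - 1))*(-19) = (1*((-11 + 5) - 1))*(-19) = (1*(-6 - 1))*(-19) = (1*(-7))*(-19) = -7*(-19) = 133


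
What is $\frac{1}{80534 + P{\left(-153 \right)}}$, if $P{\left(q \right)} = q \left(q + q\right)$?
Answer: $\frac{1}{127352} \approx 7.8523 \cdot 10^{-6}$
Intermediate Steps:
$P{\left(q \right)} = 2 q^{2}$ ($P{\left(q \right)} = q 2 q = 2 q^{2}$)
$\frac{1}{80534 + P{\left(-153 \right)}} = \frac{1}{80534 + 2 \left(-153\right)^{2}} = \frac{1}{80534 + 2 \cdot 23409} = \frac{1}{80534 + 46818} = \frac{1}{127352}$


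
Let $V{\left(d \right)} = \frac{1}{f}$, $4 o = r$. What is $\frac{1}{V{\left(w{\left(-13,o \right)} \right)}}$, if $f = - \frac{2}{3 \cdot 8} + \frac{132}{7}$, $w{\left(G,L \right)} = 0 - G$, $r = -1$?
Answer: $\frac{1577}{84} \approx 18.774$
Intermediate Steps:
$o = - \frac{1}{4}$ ($o = \frac{1}{4} \left(-1\right) = - \frac{1}{4} \approx -0.25$)
$w{\left(G,L \right)} = - G$
$f = \frac{1577}{84}$ ($f = - \frac{2}{24} + 132 \cdot \frac{1}{7} = \left(-2\right) \frac{1}{24} + \frac{132}{7} = - \frac{1}{12} + \frac{132}{7} = \frac{1577}{84} \approx 18.774$)
$V{\left(d \right)} = \frac{84}{1577}$ ($V{\left(d \right)} = \frac{1}{\frac{1577}{84}} = \frac{84}{1577}$)
$\frac{1}{V{\left(w{\left(-13,o \right)} \right)}} = \frac{1}{\frac{84}{1577}} = \frac{1577}{84}$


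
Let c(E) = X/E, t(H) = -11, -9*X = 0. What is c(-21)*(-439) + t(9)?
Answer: -11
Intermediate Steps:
X = 0 (X = -⅑*0 = 0)
c(E) = 0 (c(E) = 0/E = 0)
c(-21)*(-439) + t(9) = 0*(-439) - 11 = 0 - 11 = -11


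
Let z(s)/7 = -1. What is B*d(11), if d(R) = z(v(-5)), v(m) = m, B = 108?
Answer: -756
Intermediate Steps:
z(s) = -7 (z(s) = 7*(-1) = -7)
d(R) = -7
B*d(11) = 108*(-7) = -756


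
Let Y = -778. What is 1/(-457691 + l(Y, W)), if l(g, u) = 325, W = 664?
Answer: -1/457366 ≈ -2.1864e-6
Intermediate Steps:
1/(-457691 + l(Y, W)) = 1/(-457691 + 325) = 1/(-457366) = -1/457366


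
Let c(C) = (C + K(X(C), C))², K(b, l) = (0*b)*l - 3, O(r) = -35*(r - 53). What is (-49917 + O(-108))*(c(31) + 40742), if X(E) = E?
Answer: -1838854332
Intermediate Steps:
O(r) = 1855 - 35*r (O(r) = -35*(-53 + r) = 1855 - 35*r)
K(b, l) = -3 (K(b, l) = 0*l - 3 = 0 - 3 = -3)
c(C) = (-3 + C)² (c(C) = (C - 3)² = (-3 + C)²)
(-49917 + O(-108))*(c(31) + 40742) = (-49917 + (1855 - 35*(-108)))*((-3 + 31)² + 40742) = (-49917 + (1855 + 3780))*(28² + 40742) = (-49917 + 5635)*(784 + 40742) = -44282*41526 = -1838854332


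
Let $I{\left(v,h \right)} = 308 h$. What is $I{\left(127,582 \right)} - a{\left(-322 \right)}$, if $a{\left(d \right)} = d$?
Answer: $179578$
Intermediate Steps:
$I{\left(127,582 \right)} - a{\left(-322 \right)} = 308 \cdot 582 - -322 = 179256 + 322 = 179578$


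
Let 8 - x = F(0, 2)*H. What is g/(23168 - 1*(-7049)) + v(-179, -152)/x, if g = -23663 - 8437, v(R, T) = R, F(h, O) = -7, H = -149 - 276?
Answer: -89831857/89653839 ≈ -1.0020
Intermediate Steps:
H = -425
x = -2967 (x = 8 - (-7)*(-425) = 8 - 1*2975 = 8 - 2975 = -2967)
g = -32100
g/(23168 - 1*(-7049)) + v(-179, -152)/x = -32100/(23168 - 1*(-7049)) - 179/(-2967) = -32100/(23168 + 7049) - 179*(-1/2967) = -32100/30217 + 179/2967 = -89831857/89653839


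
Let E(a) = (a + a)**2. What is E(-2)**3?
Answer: 4096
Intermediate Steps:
E(a) = 4*a**2 (E(a) = (2*a)**2 = 4*a**2)
E(-2)**3 = (4*(-2)**2)**3 = (4*4)**3 = 16**3 = 4096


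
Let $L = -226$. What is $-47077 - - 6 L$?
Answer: $-48433$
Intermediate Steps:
$-47077 - - 6 L = -47077 - \left(-6\right) \left(-226\right) = -47077 - 1356 = -48433$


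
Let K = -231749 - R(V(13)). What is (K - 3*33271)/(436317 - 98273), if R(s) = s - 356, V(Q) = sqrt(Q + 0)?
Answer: -165603/169022 - sqrt(13)/338044 ≈ -0.97978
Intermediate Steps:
V(Q) = sqrt(Q)
R(s) = -356 + s
K = -231393 - sqrt(13) (K = -231749 - (-356 + sqrt(13)) = -231749 + (356 - sqrt(13)) = -231393 - sqrt(13) ≈ -2.3140e+5)
(K - 3*33271)/(436317 - 98273) = ((-231393 - sqrt(13)) - 3*33271)/(436317 - 98273) = ((-231393 - sqrt(13)) - 99813)/338044 = (-331206 - sqrt(13))*(1/338044) = -165603/169022 - sqrt(13)/338044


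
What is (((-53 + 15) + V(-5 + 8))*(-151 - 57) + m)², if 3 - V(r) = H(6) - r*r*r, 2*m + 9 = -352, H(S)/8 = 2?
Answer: 92602129/4 ≈ 2.3151e+7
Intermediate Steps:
H(S) = 16 (H(S) = 8*2 = 16)
m = -361/2 (m = -9/2 + (½)*(-352) = -9/2 - 176 = -361/2 ≈ -180.50)
V(r) = -13 + r³ (V(r) = 3 - (16 - r*r*r) = 3 - (16 - r²*r) = 3 - (16 - r³) = 3 + (-16 + r³) = -13 + r³)
(((-53 + 15) + V(-5 + 8))*(-151 - 57) + m)² = (((-53 + 15) + (-13 + (-5 + 8)³))*(-151 - 57) - 361/2)² = ((-38 + (-13 + 3³))*(-208) - 361/2)² = ((-38 + (-13 + 27))*(-208) - 361/2)² = ((-38 + 14)*(-208) - 361/2)² = (-24*(-208) - 361/2)² = (4992 - 361/2)² = (9623/2)² = 92602129/4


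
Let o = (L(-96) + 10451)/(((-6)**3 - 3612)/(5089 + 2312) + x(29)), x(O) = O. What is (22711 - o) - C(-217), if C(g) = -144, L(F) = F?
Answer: 1580406500/70267 ≈ 22491.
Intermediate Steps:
o = 25545785/70267 (o = (-96 + 10451)/(((-6)**3 - 3612)/(5089 + 2312) + 29) = 10355/((-216 - 3612)/7401 + 29) = 10355/(-3828*1/7401 + 29) = 10355/(-1276/2467 + 29) = 10355/(70267/2467) = 10355*(2467/70267) = 25545785/70267 ≈ 363.55)
(22711 - o) - C(-217) = (22711 - 1*25545785/70267) - 1*(-144) = (22711 - 25545785/70267) + 144 = 1570288052/70267 + 144 = 1580406500/70267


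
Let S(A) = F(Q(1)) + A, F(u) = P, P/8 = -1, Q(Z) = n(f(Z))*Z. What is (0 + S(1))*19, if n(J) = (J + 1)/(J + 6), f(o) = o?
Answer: -133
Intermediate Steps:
n(J) = (1 + J)/(6 + J)
Q(Z) = Z*(1 + Z)/(6 + Z) (Q(Z) = ((1 + Z)/(6 + Z))*Z = Z*(1 + Z)/(6 + Z))
P = -8 (P = 8*(-1) = -8)
F(u) = -8
S(A) = -8 + A
(0 + S(1))*19 = (0 + (-8 + 1))*19 = (0 - 7)*19 = -7*19 = -133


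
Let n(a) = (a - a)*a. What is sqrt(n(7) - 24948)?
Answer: 18*I*sqrt(77) ≈ 157.95*I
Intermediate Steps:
n(a) = 0 (n(a) = 0*a = 0)
sqrt(n(7) - 24948) = sqrt(0 - 24948) = sqrt(-24948) = 18*I*sqrt(77)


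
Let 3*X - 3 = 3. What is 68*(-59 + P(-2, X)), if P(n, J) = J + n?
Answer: -4012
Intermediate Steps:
X = 2 (X = 1 + (1/3)*3 = 1 + 1 = 2)
68*(-59 + P(-2, X)) = 68*(-59 + (2 - 2)) = 68*(-59 + 0) = 68*(-59) = -4012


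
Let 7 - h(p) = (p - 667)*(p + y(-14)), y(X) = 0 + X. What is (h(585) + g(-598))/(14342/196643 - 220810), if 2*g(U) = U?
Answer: -1524966465/7236787748 ≈ -0.21072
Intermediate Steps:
g(U) = U/2
y(X) = X
h(p) = 7 - (-667 + p)*(-14 + p) (h(p) = 7 - (p - 667)*(p - 14) = 7 - (-667 + p)*(-14 + p))
(h(585) + g(-598))/(14342/196643 - 220810) = ((-9331 - 1*585² + 681*585) + (½)*(-598))/(14342/196643 - 220810) = ((-9331 - 1*342225 + 398385) - 299)/(14342*(1/196643) - 220810) = ((-9331 - 342225 + 398385) - 299)/(14342/196643 - 220810) = (46829 - 299)/(-43420726488/196643) = 46530*(-196643/43420726488) = -1524966465/7236787748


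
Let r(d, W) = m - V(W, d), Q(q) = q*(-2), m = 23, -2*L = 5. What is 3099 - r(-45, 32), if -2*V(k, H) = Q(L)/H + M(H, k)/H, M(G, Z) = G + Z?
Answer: 138416/45 ≈ 3075.9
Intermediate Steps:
L = -5/2 (L = -½*5 = -5/2 ≈ -2.5000)
Q(q) = -2*q
V(k, H) = -5/(2*H) - (H + k)/(2*H) (V(k, H) = -((-2*(-5/2))/H + (H + k)/H)/2 = -(5/H + (H + k)/H)/2 = -5/(2*H) - (H + k)/(2*H))
r(d, W) = 23 - (-5 - W - d)/(2*d) (r(d, W) = 23 - (-5 - d - W)/(2*d) = 23 - (-5 - W - d)/(2*d))
3099 - r(-45, 32) = 3099 - (5 + 32 + 47*(-45))/(2*(-45)) = 3099 - (-1)*(5 + 32 - 2115)/(2*45) = 3099 - (-1)*(-2078)/(2*45) = 3099 - 1*1039/45 = 3099 - 1039/45 = 138416/45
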